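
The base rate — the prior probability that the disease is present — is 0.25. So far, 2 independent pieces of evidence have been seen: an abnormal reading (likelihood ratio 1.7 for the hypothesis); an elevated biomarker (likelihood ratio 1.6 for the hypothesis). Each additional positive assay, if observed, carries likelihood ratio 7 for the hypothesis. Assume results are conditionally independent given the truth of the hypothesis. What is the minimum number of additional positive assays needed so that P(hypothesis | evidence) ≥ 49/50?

3

Prior odds = 0.25/0.75 = 1/3.
Combined Bayes factor of the evidence already in hand = 1.7 × 1.6 = 2.72.
Odds after that evidence = (1/3) × 2.72 = 68/75.
Target odds = 0.98/0.02 = 49.
Need 7ⁿ ≥ 49 ÷ (68/75) = 3675/68.
7² = 49 falls short of 3675/68 but 7³ = 343 reaches it, so n = 3.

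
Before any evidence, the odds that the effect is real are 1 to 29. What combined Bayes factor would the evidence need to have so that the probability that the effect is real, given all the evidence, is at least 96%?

Prior odds = 1/29.
Target odds = 0.96/0.04 = 24.
Required Bayes factor = 24 ÷ (1/29) = 696.

696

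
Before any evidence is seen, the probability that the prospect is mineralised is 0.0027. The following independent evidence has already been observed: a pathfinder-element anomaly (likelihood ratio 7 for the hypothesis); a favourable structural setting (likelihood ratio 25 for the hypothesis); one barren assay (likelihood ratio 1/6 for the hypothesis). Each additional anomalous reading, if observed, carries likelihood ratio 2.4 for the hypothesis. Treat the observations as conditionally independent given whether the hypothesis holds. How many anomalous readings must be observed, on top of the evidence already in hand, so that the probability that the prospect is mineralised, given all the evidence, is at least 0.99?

9

Prior odds = 0.0027/0.9973 = 27/9973.
Combined Bayes factor of the evidence already in hand = 7 × 25 × (1/6) = 175/6.
Odds after that evidence = (27/9973) × 175/6 = 1575/19946.
Target odds = 0.99/0.01 = 99.
Need 2.4ⁿ ≥ 99 ÷ (1575/19946) = 219406/175.
2.4⁸ = 429981696/390625 falls short of 219406/175 but 2.4⁹ ≈2641.81 reaches it, so n = 9.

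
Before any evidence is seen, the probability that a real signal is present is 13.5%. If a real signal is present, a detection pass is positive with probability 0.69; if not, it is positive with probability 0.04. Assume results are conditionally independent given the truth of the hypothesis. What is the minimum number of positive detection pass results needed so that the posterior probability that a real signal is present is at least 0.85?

2

Prior odds: 0.135 ÷ 0.865 = 27/173.
Likelihood ratio of a positive = 0.69/0.04 = 17.25.
Target odds: 0.85 ÷ 0.15 = 17/3.
Need (27/173) × 17.25ⁿ ≥ 17/3, i.e. 17.25ⁿ ≥ 2941/81.
17.25¹ = 17.25 falls short of 2941/81 but 17.25² = 297.5625 reaches it, so n = 2.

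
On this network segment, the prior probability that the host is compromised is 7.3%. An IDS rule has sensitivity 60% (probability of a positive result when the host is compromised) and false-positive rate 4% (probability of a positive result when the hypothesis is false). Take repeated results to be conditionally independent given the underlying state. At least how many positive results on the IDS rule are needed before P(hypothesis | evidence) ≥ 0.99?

3

Prior odds = 0.073/0.927 = 73/927.
Likelihood ratio of a positive result = 0.6/0.04 = 15.
Target posterior odds = 0.99/0.01 = 99.
Need (73/927) × 15ⁿ ≥ 99, i.e. 15ⁿ ≥ 91773/73.
15² = 225 falls short of 91773/73 but 15³ = 3375 reaches it, so n = 3.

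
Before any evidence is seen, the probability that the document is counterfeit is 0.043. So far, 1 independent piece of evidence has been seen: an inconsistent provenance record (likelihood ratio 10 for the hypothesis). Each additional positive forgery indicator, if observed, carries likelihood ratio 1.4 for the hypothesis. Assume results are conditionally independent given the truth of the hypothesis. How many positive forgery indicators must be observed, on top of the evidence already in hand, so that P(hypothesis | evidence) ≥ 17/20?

Prior odds = 0.043/0.957 = 43/957.
Bayes factor of the evidence already in hand = 10.
Odds after that evidence = (43/957) × 10 = 430/957.
Target odds = 0.85/0.15 = 17/3.
Need 1.4ⁿ ≥ 17/3 ÷ (430/957) = 5423/430.
1.4⁷ = 823543/78125 falls short of 5423/430 but 1.4⁸ = 5764801/390625 reaches it, so n = 8.

8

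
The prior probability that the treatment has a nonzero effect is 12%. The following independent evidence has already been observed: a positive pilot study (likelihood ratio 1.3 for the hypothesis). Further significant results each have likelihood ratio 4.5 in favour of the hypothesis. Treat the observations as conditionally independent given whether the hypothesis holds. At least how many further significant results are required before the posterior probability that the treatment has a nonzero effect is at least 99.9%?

Prior odds = 0.12/0.88 = 3/22.
Bayes factor of the evidence already in hand = 1.3.
Odds after that evidence = (3/22) × 1.3 = 39/220.
Target odds = 0.999/0.001 = 999.
Need 4.5ⁿ ≥ 999 ÷ (39/220) = 73260/13.
4.5⁵ = 1845.28125 falls short of 73260/13 but 4.5⁶ = 8303.765625 reaches it, so n = 6.

6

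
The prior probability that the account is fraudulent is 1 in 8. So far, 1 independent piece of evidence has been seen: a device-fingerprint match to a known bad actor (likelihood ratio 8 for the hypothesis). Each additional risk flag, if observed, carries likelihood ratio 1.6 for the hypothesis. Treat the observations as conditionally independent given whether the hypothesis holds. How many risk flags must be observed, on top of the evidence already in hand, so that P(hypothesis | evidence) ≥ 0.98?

Prior odds = 0.125/0.875 = 1/7.
Bayes factor of the evidence already in hand = 8.
Odds after that evidence = (1/7) × 8 = 8/7.
Target odds = 0.98/0.02 = 49.
Need 1.6ⁿ ≥ 49 ÷ (8/7) = 42.875.
1.6⁷ = 2097152/78125 falls short of 42.875 but 1.6⁸ = 16777216/390625 reaches it, so n = 8.

8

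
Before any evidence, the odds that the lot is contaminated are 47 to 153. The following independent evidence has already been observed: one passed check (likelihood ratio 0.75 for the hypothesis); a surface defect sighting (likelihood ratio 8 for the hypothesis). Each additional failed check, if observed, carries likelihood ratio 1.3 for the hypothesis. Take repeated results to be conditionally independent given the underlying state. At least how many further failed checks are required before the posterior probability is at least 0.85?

Prior odds = 47/153.
Combined Bayes factor of the evidence already in hand = 0.75 × 8 = 6.
Odds after that evidence = (47/153) × 6 = 94/51.
Target odds = 0.85/0.15 = 17/3.
Need 1.3ⁿ ≥ 17/3 ÷ (94/51) = 289/94.
1.3⁴ = 2.8561 falls short of 289/94 but 1.3⁵ = 371293/100000 reaches it, so n = 5.

5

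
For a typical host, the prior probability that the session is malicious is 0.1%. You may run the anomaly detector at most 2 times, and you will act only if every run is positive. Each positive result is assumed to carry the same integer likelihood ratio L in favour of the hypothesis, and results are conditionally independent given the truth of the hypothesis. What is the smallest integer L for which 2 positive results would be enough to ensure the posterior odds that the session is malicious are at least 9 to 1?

95

Prior odds = 0.001/0.999 = 1/999.
Target odds = 9.
Need L² ≥ 9 ÷ (1/999) = 8991.
94² = 8836 < 8991 ≤ 9025 = 95², so L = 95.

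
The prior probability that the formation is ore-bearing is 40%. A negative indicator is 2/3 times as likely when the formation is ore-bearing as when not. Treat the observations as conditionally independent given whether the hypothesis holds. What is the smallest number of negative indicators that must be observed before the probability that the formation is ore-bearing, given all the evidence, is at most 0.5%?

13

Prior odds = 0.4/0.6 = 2/3.
Likelihood ratio per negative indicator = 2/3.
Target posterior odds = 0.005/0.995 = 1/199.
Require (2/3)ⁿ ≤ 1/199 ÷ (2/3) = 3/398.
(2/3)¹² = 4096/531441 is still above 3/398 but (2/3)¹³ = 8192/1594323 is at or below it, so n = 13.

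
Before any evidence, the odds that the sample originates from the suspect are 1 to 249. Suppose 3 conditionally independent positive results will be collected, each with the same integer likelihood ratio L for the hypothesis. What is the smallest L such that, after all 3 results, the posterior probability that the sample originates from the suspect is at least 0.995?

37

Prior odds = 1/249.
Target odds = 0.995/0.005 = 199.
Need L³ ≥ 199 ÷ (1/249) = 49551.
36³ = 46656 < 49551 ≤ 50653 = 37³, so L = 37.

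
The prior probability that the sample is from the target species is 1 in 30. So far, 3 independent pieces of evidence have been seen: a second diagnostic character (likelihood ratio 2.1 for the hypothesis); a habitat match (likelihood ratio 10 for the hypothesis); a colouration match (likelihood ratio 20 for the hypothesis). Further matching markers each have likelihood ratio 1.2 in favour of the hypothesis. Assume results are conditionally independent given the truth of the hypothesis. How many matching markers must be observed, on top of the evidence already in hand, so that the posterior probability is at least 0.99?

11

Prior odds = (1/30)/(29/30) = 1/29.
Combined Bayes factor of the evidence already in hand = 2.1 × 10 × 20 = 420.
Odds after that evidence = (1/29) × 420 = 420/29.
Target odds = 0.99/0.01 = 99.
Need 1.2ⁿ ≥ 99 ÷ (420/29) = 957/140.
1.2¹⁰ = 60466176/9765625 falls short of 957/140 but 1.2¹¹ = 362797056/48828125 reaches it, so n = 11.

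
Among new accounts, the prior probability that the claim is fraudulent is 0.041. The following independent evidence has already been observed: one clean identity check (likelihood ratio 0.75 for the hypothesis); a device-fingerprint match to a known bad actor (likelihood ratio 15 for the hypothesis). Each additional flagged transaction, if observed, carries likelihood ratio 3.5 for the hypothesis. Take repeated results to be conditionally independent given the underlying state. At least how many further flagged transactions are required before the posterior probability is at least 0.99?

Prior odds = 0.041/0.959 = 41/959.
Combined Bayes factor of the evidence already in hand = 0.75 × 15 = 11.25.
Odds after that evidence = (41/959) × 11.25 = 1845/3836.
Target odds = 0.99/0.01 = 99.
Need 3.5ⁿ ≥ 99 ÷ (1845/3836) = 42196/205.
3.5⁴ = 150.0625 falls short of 42196/205 but 3.5⁵ = 525.21875 reaches it, so n = 5.

5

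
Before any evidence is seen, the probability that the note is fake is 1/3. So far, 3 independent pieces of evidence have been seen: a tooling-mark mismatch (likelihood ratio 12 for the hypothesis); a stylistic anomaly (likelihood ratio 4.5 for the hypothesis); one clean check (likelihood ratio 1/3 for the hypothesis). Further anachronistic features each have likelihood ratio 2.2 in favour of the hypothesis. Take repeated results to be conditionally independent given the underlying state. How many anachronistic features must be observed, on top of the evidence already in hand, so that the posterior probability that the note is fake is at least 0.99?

Prior odds = (1/3)/(2/3) = 0.5.
Combined Bayes factor of the evidence already in hand = 12 × 4.5 × (1/3) = 18.
Odds after that evidence = 0.5 × 18 = 9.
Target odds = 0.99/0.01 = 99.
Need 2.2ⁿ ≥ 99 ÷ 9 = 11.
2.2³ = 10.648 falls short of 11 but 2.2⁴ = 23.4256 reaches it, so n = 4.

4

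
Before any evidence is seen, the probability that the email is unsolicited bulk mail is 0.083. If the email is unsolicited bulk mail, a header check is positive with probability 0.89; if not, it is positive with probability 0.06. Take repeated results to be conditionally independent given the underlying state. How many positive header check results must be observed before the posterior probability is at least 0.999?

4

Prior odds = 0.083/0.917 = 83/917.
Likelihood ratio of a positive = 0.89/0.06 = 89/6.
Target posterior odds = 0.999/0.001 = 999.
Need (83/917) × (89/6)ⁿ ≥ 999, i.e. (89/6)ⁿ ≥ 916083/83.
(89/6)³ = 704969/216 falls short of 916083/83 but (89/6)⁴ = 62742241/1296 reaches it, so n = 4.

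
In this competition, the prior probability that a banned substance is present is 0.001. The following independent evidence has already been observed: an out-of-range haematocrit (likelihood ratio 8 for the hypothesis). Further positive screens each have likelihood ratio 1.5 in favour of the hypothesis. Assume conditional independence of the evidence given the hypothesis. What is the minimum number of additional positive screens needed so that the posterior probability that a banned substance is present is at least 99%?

24

Prior odds = 0.001/0.999 = 1/999.
Bayes factor of the evidence already in hand = 8.
Odds after that evidence = (1/999) × 8 = 8/999.
Target odds = 0.99/0.01 = 99.
Need 1.5ⁿ ≥ 99 ÷ (8/999) = 12362.625.
1.5²³ ≈11222.7 falls short of 12362.625 but 1.5²⁴ ≈16834.1 reaches it, so n = 24.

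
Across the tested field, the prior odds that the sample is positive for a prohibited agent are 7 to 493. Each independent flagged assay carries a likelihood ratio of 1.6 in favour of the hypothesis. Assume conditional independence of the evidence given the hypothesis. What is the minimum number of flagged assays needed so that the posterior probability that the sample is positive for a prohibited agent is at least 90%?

14

Prior odds = 7/493.
Likelihood ratio per flagged assay = 1.6.
Target odds: 0.9 ÷ 0.1 = 9.
Require 1.6ⁿ ≥ 9 ÷ (7/493) = 4437/7.
1.6¹³ ≈450.36 falls short of 4437/7 but 1.6¹⁴ ≈720.576 reaches it, so n = 14.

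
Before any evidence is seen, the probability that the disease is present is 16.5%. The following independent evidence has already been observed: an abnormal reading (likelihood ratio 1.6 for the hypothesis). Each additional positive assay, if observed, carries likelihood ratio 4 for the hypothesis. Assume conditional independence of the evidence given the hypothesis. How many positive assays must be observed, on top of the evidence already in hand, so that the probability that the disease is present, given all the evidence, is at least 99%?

Prior odds = 0.165/0.835 = 33/167.
Bayes factor of the evidence already in hand = 1.6.
Odds after that evidence = (33/167) × 1.6 = 264/835.
Target odds = 0.99/0.01 = 99.
Need 4ⁿ ≥ 99 ÷ (264/835) = 313.125.
4⁴ = 256 falls short of 313.125 but 4⁵ = 1024 reaches it, so n = 5.

5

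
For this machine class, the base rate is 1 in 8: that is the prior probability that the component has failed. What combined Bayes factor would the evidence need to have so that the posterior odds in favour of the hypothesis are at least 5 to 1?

35

Prior odds = 0.125/0.875 = 1/7.
Target odds = 5.
Required Bayes factor = 5 ÷ (1/7) = 35.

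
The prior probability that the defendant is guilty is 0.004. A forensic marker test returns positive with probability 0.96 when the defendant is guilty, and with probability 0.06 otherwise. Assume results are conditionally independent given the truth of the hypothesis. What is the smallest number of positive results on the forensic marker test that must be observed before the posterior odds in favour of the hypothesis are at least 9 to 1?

Prior odds: 0.004 ÷ 0.996 = 1/249.
Likelihood ratio of a positive result = 0.96/0.06 = 16.
Target odds = 9.
Require 16ⁿ ≥ 9 ÷ (1/249) = 2241.
16² = 256 falls short of 2241 but 16³ = 4096 reaches it, so n = 3.

3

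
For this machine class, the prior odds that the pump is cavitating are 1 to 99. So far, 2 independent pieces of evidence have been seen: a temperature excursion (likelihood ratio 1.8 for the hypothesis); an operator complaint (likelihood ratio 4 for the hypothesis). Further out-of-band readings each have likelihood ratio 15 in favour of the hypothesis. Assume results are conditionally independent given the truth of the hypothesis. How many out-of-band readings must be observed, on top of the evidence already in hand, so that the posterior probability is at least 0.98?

3

Prior odds = 1/99.
Combined Bayes factor of the evidence already in hand = 1.8 × 4 = 7.2.
Odds after that evidence = (1/99) × 7.2 = 4/55.
Target odds = 0.98/0.02 = 49.
Need 15ⁿ ≥ 49 ÷ (4/55) = 673.75.
15² = 225 falls short of 673.75 but 15³ = 3375 reaches it, so n = 3.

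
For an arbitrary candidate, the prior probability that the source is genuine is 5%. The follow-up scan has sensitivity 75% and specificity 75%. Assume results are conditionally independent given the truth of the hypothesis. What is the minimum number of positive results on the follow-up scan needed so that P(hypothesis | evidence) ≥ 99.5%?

Prior odds: 0.05 ÷ 0.95 = 1/19.
False-positive rate = 1 − 0.75 = 0.25; likelihood ratio of a positive = 0.75/0.25 = 3.
Target posterior odds = 0.995/0.005 = 199.
Require 3ⁿ ≥ 199 ÷ (1/19) = 3781.
3⁷ = 2187 falls short of 3781 but 3⁸ = 6561 reaches it, so n = 8.

8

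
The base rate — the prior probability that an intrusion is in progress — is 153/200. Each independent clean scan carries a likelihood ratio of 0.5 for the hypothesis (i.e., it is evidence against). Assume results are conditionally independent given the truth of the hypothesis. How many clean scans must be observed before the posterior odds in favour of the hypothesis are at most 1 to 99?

9

Prior odds = 0.765/0.235 = 153/47.
Likelihood ratio per clean scan = 0.5.
Target odds = 1/99.
Require 0.5ⁿ ≤ 1/99 ÷ (153/47) = 47/15147.
0.5⁸ = 0.00390625 is still above 47/15147 but 0.5⁹ = 0.001953125 is at or below it, so n = 9.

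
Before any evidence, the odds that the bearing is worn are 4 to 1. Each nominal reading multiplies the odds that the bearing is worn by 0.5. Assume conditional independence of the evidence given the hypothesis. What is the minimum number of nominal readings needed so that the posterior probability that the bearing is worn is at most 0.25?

Prior odds = 4.
Likelihood ratio per nominal reading = 0.5.
Target posterior odds = 0.25/0.75 = 1/3.
Need 4 × 0.5ⁿ ≤ 1/3, i.e. 0.5ⁿ ≤ 1/12.
0.5³ = 0.125 is still above 1/12 but 0.5⁴ = 0.0625 is at or below it, so n = 4.

4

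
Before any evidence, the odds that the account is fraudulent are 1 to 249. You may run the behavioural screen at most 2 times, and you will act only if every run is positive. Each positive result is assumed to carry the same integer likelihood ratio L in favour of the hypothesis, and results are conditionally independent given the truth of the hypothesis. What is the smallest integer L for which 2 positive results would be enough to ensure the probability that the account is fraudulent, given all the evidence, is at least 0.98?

111

Prior odds = 1/249.
Target odds = 0.98/0.02 = 49.
Need L² ≥ 49 ÷ (1/249) = 12201.
110² = 12100 < 12201 ≤ 12321 = 111², so L = 111.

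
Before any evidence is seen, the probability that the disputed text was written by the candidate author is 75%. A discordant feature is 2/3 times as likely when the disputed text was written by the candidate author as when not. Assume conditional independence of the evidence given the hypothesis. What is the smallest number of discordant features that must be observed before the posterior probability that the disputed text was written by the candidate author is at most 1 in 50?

Prior odds = 0.75/0.25 = 3.
Likelihood ratio per discordant feature = 2/3.
Target odds: 0.02 ÷ 0.98 = 1/49.
Require (2/3)ⁿ ≤ 1/49 ÷ 3 = 1/147.
(2/3)¹² = 4096/531441 is still above 1/147 but (2/3)¹³ = 8192/1594323 is at or below it, so n = 13.

13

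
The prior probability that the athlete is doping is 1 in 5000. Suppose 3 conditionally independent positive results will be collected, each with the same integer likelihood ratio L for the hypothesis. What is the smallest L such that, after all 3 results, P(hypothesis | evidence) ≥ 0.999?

171

Prior odds = 0.0002/0.9998 = 1/4999.
Target odds = 0.999/0.001 = 999.
Need L³ ≥ 999 ÷ (1/4999) = 4994001.
170³ = 4913000 < 4994001 ≤ 5000211 = 171³, so L = 171.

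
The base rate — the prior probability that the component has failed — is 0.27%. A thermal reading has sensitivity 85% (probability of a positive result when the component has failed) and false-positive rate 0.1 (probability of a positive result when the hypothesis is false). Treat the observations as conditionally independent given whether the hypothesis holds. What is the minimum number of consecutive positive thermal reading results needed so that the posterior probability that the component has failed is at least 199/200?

6

Prior odds = 0.0027/0.9973 = 27/9973.
Likelihood ratio of a positive result = 0.85/0.1 = 8.5.
Target posterior odds = 0.995/0.005 = 199.
Require 8.5ⁿ ≥ 199 ÷ (27/9973) = 1984627/27.
8.5⁵ = 44370.53125 falls short of 1984627/27 but 8.5⁶ = 24137569/64 reaches it, so n = 6.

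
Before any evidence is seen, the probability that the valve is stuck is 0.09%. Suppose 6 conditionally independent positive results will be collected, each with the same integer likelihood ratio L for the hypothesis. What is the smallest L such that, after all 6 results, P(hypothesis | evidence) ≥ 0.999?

11

Prior odds = 0.0009/0.9991 = 9/9991.
Target odds = 0.999/0.001 = 999.
Need L⁶ ≥ 999 ÷ (9/9991) = 1109001.
10⁶ = 1000000 < 1109001 ≤ 1771561 = 11⁶, so L = 11.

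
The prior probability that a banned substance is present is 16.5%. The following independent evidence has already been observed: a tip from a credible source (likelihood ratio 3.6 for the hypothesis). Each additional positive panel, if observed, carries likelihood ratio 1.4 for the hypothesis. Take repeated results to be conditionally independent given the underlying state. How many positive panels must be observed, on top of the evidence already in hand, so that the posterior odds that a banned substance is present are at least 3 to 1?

Prior odds = 0.165/0.835 = 33/167.
Bayes factor of the evidence already in hand = 3.6.
Odds after that evidence = (33/167) × 3.6 = 594/835.
Target odds = 3.
Need 1.4ⁿ ≥ 3 ÷ (594/835) = 835/198.
1.4⁴ = 3.8416 falls short of 835/198 but 1.4⁵ = 5.37824 reaches it, so n = 5.

5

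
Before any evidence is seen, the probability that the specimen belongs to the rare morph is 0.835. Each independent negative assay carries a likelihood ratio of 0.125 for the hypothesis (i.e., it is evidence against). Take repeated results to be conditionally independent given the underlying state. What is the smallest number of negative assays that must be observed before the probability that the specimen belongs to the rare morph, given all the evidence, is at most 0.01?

Prior odds = 0.835/0.165 = 167/33.
Likelihood ratio per negative assay = 0.125.
Target odds: 0.01 ÷ 0.99 = 1/99.
Require 0.125ⁿ ≤ 1/99 ÷ (167/33) = 1/501.
0.125² = 0.015625 is still above 1/501 but 0.125³ = 0.001953125 is at or below it, so n = 3.

3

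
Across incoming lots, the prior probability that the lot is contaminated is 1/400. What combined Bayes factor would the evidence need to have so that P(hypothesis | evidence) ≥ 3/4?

1197

Prior odds = 0.0025/0.9975 = 1/399.
Target odds = 0.75/0.25 = 3.
Required Bayes factor = 3 ÷ (1/399) = 1197.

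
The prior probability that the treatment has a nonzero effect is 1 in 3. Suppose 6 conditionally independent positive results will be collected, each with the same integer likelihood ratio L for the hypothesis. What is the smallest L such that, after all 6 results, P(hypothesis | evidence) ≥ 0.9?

2

Prior odds = (1/3)/(2/3) = 0.5.
Target odds = 0.9/0.1 = 9.
Need L⁶ ≥ 9 ÷ 0.5 = 18.
1⁶ = 1 < 18 ≤ 64 = 2⁶, so L = 2.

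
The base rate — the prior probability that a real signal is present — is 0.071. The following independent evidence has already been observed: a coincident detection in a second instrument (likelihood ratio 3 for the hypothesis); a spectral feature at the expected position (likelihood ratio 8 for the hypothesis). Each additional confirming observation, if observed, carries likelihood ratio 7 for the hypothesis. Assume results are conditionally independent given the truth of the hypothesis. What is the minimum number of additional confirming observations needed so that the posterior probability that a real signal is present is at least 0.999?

4

Prior odds = 0.071/0.929 = 71/929.
Combined Bayes factor of the evidence already in hand = 3 × 8 = 24.
Odds after that evidence = (71/929) × 24 = 1704/929.
Target odds = 0.999/0.001 = 999.
Need 7ⁿ ≥ 999 ÷ (1704/929) = 309357/568.
7³ = 343 falls short of 309357/568 but 7⁴ = 2401 reaches it, so n = 4.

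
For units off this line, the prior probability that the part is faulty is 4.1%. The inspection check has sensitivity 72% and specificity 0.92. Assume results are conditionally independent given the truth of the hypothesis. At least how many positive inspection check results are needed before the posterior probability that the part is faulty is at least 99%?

Prior odds: 0.041 ÷ 0.959 = 41/959.
False-positive rate = 1 − 0.92 = 0.08; likelihood ratio of a positive = 0.72/0.08 = 9.
Target odds: 0.99 ÷ 0.01 = 99.
Require 9ⁿ ≥ 99 ÷ (41/959) = 94941/41.
9³ = 729 falls short of 94941/41 but 9⁴ = 6561 reaches it, so n = 4.

4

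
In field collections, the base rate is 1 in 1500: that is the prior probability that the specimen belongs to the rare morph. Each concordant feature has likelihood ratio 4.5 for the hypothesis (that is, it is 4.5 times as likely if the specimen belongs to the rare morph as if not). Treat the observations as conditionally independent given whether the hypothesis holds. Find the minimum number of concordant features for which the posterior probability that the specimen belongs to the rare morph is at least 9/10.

Prior odds: (1/1500) ÷ (1499/1500) = 1/1499.
Likelihood ratio per concordant feature = 4.5.
Target posterior odds = 0.9/0.1 = 9.
Require 4.5ⁿ ≥ 9 ÷ (1/1499) = 13491.
4.5⁶ = 8303.765625 falls short of 13491 but 4.5⁷ = 4782969/128 reaches it, so n = 7.

7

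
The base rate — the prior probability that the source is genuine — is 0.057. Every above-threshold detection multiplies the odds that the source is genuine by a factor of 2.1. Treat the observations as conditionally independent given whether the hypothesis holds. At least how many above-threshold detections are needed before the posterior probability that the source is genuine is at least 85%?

Prior odds: 0.057 ÷ 0.943 = 57/943.
Likelihood ratio per above-threshold detection = 2.1.
Target posterior odds = 0.85/0.15 = 17/3.
Require 2.1ⁿ ≥ 17/3 ÷ (57/943) = 16031/171.
2.1⁶ = 85766121/1000000 falls short of 16031/171 but 2.1⁷ ≈180.109 reaches it, so n = 7.

7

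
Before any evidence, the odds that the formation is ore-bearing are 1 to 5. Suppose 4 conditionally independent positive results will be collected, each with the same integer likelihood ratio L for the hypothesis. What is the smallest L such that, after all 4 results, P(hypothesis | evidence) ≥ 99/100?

Prior odds = 0.2.
Target odds = 0.99/0.01 = 99.
Need L⁴ ≥ 99 ÷ 0.2 = 495.
4⁴ = 256 < 495 ≤ 625 = 5⁴, so L = 5.

5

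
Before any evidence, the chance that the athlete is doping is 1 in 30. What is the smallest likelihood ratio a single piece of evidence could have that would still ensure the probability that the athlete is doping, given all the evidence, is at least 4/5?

Prior odds = (1/30)/(29/30) = 1/29.
Target odds = 0.8/0.2 = 4.
Required Bayes factor = 4 ÷ (1/29) = 116.

116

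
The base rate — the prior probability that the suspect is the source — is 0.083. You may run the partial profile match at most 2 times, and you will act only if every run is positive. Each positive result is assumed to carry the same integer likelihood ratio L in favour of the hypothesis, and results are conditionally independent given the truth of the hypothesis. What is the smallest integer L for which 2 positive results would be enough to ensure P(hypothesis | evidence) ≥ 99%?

34

Prior odds = 0.083/0.917 = 83/917.
Target odds = 0.99/0.01 = 99.
Need L² ≥ 99 ÷ (83/917) = 90783/83.
33² = 1089 < 90783/83 ≤ 1156 = 34², so L = 34.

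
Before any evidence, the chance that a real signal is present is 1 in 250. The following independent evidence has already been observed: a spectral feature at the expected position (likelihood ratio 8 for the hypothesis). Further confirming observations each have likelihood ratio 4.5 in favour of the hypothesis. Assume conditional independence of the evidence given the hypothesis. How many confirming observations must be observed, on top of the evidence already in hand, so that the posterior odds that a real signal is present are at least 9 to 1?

4

Prior odds = 0.004/0.996 = 1/249.
Bayes factor of the evidence already in hand = 8.
Odds after that evidence = (1/249) × 8 = 8/249.
Target odds = 9.
Need 4.5ⁿ ≥ 9 ÷ (8/249) = 280.125.
4.5³ = 91.125 falls short of 280.125 but 4.5⁴ = 410.0625 reaches it, so n = 4.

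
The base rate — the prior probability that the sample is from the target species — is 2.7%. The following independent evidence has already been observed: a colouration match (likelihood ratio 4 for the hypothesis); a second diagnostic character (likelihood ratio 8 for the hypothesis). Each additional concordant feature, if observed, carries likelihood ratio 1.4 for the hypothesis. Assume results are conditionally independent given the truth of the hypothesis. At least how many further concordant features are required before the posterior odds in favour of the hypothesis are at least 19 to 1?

Prior odds = 0.027/0.973 = 27/973.
Combined Bayes factor of the evidence already in hand = 4 × 8 = 32.
Odds after that evidence = (27/973) × 32 = 864/973.
Target odds = 19.
Need 1.4ⁿ ≥ 19 ÷ (864/973) = 18487/864.
1.4⁹ = 40353607/1953125 falls short of 18487/864 but 1.4¹⁰ = 282475249/9765625 reaches it, so n = 10.

10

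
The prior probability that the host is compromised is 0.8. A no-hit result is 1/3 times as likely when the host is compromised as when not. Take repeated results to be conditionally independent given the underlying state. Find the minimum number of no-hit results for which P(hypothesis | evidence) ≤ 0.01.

Prior odds = 0.8/0.2 = 4.
Likelihood ratio per no-hit result = 1/3.
Target odds: 0.01 ÷ 0.99 = 1/99.
Need 4 × (1/3)ⁿ ≤ 1/99, i.e. (1/3)ⁿ ≤ 1/396.
(1/3)⁵ = 1/243 is still above 1/396 but (1/3)⁶ = 1/729 is at or below it, so n = 6.

6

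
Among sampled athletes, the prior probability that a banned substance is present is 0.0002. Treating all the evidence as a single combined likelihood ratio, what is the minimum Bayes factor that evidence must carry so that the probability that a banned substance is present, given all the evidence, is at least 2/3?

9998

Prior odds = 0.0002/0.9998 = 1/4999.
Target odds = (2/3)/(1/3) = 2.
Required Bayes factor = 2 ÷ (1/4999) = 9998.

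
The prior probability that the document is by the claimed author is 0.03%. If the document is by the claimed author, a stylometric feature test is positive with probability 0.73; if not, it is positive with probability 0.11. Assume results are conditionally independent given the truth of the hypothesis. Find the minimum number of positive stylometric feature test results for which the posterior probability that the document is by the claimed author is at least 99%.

Prior odds = 0.0003/0.9997 = 3/9997.
Likelihood ratio of a positive = 0.73/0.11 = 73/11.
Target posterior odds = 0.99/0.01 = 99.
Need (3/9997) × (73/11)ⁿ ≥ 99, i.e. (73/11)ⁿ ≥ 329901.
(73/11)⁶ ≈85424.2 falls short of 329901 but (73/11)⁷ ≈566906 reaches it, so n = 7.

7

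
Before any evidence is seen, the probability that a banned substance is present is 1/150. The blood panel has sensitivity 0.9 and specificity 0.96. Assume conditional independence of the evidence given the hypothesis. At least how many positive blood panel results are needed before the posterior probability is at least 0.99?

4

Prior odds: (1/150) ÷ (149/150) = 1/149.
False-positive rate = 1 − 0.96 = 0.04; likelihood ratio of a positive = 0.9/0.04 = 22.5.
Target posterior odds = 0.99/0.01 = 99.
Require 22.5ⁿ ≥ 99 ÷ (1/149) = 14751.
22.5³ = 11390.625 falls short of 14751 but 22.5⁴ = 256289.0625 reaches it, so n = 4.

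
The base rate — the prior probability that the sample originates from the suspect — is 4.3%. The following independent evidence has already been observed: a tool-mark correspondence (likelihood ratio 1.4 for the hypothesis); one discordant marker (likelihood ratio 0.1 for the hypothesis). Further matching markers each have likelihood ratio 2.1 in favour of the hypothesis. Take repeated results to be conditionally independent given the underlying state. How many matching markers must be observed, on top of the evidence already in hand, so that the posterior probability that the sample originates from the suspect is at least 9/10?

10

Prior odds = 0.043/0.957 = 43/957.
Combined Bayes factor of the evidence already in hand = 1.4 × 0.1 = 0.14.
Odds after that evidence = (43/957) × 0.14 = 301/47850.
Target odds = 0.9/0.1 = 9.
Need 2.1ⁿ ≥ 9 ÷ (301/47850) = 430650/301.
2.1⁹ ≈794.28 falls short of 430650/301 but 2.1¹⁰ ≈1667.99 reaches it, so n = 10.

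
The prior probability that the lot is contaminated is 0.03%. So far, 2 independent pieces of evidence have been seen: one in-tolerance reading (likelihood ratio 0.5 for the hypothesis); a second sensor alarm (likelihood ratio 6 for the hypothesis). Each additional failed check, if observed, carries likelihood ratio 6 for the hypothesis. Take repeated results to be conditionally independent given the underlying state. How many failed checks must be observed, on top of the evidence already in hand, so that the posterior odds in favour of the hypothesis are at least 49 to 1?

Prior odds = 0.0003/0.9997 = 3/9997.
Combined Bayes factor of the evidence already in hand = 0.5 × 6 = 3.
Odds after that evidence = (3/9997) × 3 = 9/9997.
Target odds = 49.
Need 6ⁿ ≥ 49 ÷ (9/9997) = 489853/9.
6⁶ = 46656 falls short of 489853/9 but 6⁷ = 279936 reaches it, so n = 7.

7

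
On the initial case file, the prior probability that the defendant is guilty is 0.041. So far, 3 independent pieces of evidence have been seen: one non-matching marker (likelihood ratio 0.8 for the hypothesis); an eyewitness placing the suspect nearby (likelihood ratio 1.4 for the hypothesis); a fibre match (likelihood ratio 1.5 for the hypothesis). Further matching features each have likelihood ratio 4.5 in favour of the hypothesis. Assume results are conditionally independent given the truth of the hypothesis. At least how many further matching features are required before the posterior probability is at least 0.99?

Prior odds = 0.041/0.959 = 41/959.
Combined Bayes factor of the evidence already in hand = 0.8 × 1.4 × 1.5 = 1.68.
Odds after that evidence = (41/959) × 1.68 = 246/3425.
Target odds = 0.99/0.01 = 99.
Need 4.5ⁿ ≥ 99 ÷ (246/3425) = 113025/82.
4.5⁴ = 410.0625 falls short of 113025/82 but 4.5⁵ = 1845.28125 reaches it, so n = 5.

5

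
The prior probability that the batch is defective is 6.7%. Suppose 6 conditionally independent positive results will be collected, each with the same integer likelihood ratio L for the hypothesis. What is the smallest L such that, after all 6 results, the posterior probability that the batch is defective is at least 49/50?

Prior odds = 0.067/0.933 = 67/933.
Target odds = 0.98/0.02 = 49.
Need L⁶ ≥ 49 ÷ (67/933) = 45717/67.
2⁶ = 64 < 45717/67 ≤ 729 = 3⁶, so L = 3.

3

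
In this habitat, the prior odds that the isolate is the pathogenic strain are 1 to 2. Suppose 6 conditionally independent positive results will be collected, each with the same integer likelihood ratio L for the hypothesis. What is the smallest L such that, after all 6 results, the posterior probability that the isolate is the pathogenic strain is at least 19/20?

Prior odds = 0.5.
Target odds = 0.95/0.05 = 19.
Need L⁶ ≥ 19 ÷ 0.5 = 38.
1⁶ = 1 < 38 ≤ 64 = 2⁶, so L = 2.

2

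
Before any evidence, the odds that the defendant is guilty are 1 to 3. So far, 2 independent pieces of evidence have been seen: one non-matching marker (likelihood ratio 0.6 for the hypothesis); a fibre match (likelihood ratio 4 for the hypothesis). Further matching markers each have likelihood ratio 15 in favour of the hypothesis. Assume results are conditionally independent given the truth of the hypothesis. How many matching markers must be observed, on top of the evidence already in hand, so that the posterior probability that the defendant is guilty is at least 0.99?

Prior odds = 1/3.
Combined Bayes factor of the evidence already in hand = 0.6 × 4 = 2.4.
Odds after that evidence = (1/3) × 2.4 = 0.8.
Target odds = 0.99/0.01 = 99.
Need 15ⁿ ≥ 99 ÷ 0.8 = 123.75.
15¹ = 15 falls short of 123.75 but 15² = 225 reaches it, so n = 2.

2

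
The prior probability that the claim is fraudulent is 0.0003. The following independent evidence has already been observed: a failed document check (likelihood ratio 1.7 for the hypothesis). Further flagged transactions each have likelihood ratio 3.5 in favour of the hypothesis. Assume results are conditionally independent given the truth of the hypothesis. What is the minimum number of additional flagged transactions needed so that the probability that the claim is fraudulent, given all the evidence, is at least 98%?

Prior odds = 0.0003/0.9997 = 3/9997.
Bayes factor of the evidence already in hand = 1.7.
Odds after that evidence = (3/9997) × 1.7 = 51/99970.
Target odds = 0.98/0.02 = 49.
Need 3.5ⁿ ≥ 49 ÷ (51/99970) = 4898530/51.
3.5⁹ = 40353607/512 falls short of 4898530/51 but 3.5¹⁰ = 282475249/1024 reaches it, so n = 10.

10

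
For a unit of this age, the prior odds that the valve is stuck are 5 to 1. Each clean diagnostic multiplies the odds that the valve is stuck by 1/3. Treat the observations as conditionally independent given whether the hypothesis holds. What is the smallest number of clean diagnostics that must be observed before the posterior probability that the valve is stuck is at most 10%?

Prior odds = 5.
Likelihood ratio per clean diagnostic = 1/3.
Target odds: 0.1 ÷ 0.9 = 1/9.
Require (1/3)ⁿ ≤ 1/9 ÷ 5 = 1/45.
(1/3)³ = 1/27 is still above 1/45 but (1/3)⁴ = 1/81 is at or below it, so n = 4.

4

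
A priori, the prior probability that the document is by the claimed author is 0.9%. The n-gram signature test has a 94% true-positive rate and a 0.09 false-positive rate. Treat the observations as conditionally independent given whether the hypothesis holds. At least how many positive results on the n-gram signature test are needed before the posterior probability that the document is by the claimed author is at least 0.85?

Prior odds: 0.009 ÷ 0.991 = 9/991.
Likelihood ratio of a positive result = 0.94/0.09 = 94/9.
Target posterior odds = 0.85/0.15 = 17/3.
Need (9/991) × (94/9)ⁿ ≥ 17/3, i.e. (94/9)ⁿ ≥ 16847/27.
(94/9)² = 8836/81 falls short of 16847/27 but (94/9)³ = 830584/729 reaches it, so n = 3.

3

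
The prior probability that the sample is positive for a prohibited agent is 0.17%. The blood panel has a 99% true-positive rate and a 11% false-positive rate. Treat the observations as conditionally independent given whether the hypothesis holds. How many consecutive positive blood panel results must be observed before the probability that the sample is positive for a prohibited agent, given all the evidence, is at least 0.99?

5

Prior odds: 0.0017 ÷ 0.9983 = 17/9983.
Likelihood ratio of a positive result = 0.99/0.11 = 9.
Target posterior odds = 0.99/0.01 = 99.
Need (17/9983) × 9ⁿ ≥ 99, i.e. 9ⁿ ≥ 988317/17.
9⁴ = 6561 falls short of 988317/17 but 9⁵ = 59049 reaches it, so n = 5.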